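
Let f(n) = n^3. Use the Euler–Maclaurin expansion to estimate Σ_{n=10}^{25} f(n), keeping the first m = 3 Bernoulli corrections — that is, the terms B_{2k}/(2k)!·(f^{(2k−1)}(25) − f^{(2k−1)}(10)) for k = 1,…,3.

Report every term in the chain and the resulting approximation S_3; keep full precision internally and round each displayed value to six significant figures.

S_3 ≈ 103600

The integral term ∫_10^25 x^3 dx = 95156.2.
Endpoint term: (f(10) + f(25))/2 = (1000.00 + 15625.0)/2 = 8312.50.
So far: 103469.
k=1: B_{2}/(2)! × [f^{(1)}(25) − f^{(1)}(10)] = 1/12 × (1875.00 − 300.000) = 131.250.
After k=1: 103600.
k=2: B_{4}/(4)! × [f^{(3)}(25) − f^{(3)}(10)] = −1/720 × (6.00000 − 6.00000) = 0.00000.
After k=2: 103600.
k=3: B_{6}/(6)! × [f^{(5)}(25) − f^{(5)}(10)] = 1/30240 × (0.00000 − 0.00000) = 0.00000.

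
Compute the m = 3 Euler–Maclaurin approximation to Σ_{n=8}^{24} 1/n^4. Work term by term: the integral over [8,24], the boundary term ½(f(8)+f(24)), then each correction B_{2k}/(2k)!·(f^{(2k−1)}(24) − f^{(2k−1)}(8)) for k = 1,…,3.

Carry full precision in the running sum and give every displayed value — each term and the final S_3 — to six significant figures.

The integral term ∫_8^24 1/x^4 dx = 0.000626929.
Boundary: ½(f(8) + f(24)) = ½(0.000244141 + 3.01408e-06) = 0.000123577.
So far: 0.000750506.
Order-1 term: 1/12 · (-5.02347e-07 − (-0.000122070)) = 1.01307e-05.
Running total after k=1: 0.000760637.
Order-2 term: −1/720 · (-2.61639e-08 − (-5.72205e-05)) = -7.94365e-08.
Running total after k=2: 0.000760558.
Order-3 term: 1/30240 · (-2.54371e-09 − (-5.00679e-05)) = 1.65560e-09.

S_3 ≈ 0.000760559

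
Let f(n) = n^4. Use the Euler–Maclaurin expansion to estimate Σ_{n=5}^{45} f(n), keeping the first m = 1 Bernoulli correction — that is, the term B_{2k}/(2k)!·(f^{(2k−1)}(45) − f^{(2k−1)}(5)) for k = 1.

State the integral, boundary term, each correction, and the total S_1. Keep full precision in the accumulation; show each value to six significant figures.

S_1 ≈ 3.89860e+07

Integral: ∫_5^45 x^4 dx = 3.69050e+07.
½[f(5) + f(45)] = ½[625.000 + 4.10062e+06] = 2.05062e+06.
So far: 3.89556e+07.
Correction k=1: B_{2}/2! · (f^{(1)}(45) − f^{(1)}(5)) = 1/12 · (364500 − 500.000) = 30333.3.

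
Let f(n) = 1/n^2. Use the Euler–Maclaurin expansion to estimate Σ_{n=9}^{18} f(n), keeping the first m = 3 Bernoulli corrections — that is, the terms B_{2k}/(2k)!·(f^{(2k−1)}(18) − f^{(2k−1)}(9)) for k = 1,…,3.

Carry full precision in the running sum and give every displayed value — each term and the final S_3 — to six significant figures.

The integral term ∫_9^18 1/x^2 dx = 0.0555556.
½[f(9) + f(18)] = ½[0.0123457 + 0.00308642] = 0.00771605.
So far: 0.0632716.
k=1: B_{2}/(2)! × [f^{(1)}(18) − f^{(1)}(9)] = 1/12 × (-0.000342936 − (-0.00274348)) = 0.000200046.
Running total after k=1: 0.0634717.
k=2: B_{4}/(4)! × [f^{(3)}(18) − f^{(3)}(9)] = −1/720 × (-1.27013e-05 − (-0.000406442)) = -5.46862e-07.
Running total after k=2: 0.0634711.
k=3: B_{6}/(6)! × [f^{(5)}(18) − f^{(5)}(9)] = 1/30240 × (-1.17605e-06 − (-0.000150534)) = 4.93909e-09.

S_3 ≈ 0.0634711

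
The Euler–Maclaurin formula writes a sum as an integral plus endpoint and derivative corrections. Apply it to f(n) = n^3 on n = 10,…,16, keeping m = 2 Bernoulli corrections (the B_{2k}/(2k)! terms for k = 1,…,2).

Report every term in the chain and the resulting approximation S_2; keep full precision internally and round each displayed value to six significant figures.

Integral: ∫_10^16 x^3 dx = 13884.0.
½[f(10) + f(16)] = ½[1000.00 + 4096.00] = 2548.00.
Running total after boundary: 16432.0.
Correction k=1: B_{2}/2! · (f^{(1)}(16) − f^{(1)}(10)) = 1/12 · (768.000 − 300.000) = 39.0000.
Running total after k=1: 16471.0.
Correction k=2: B_{4}/4! · (f^{(3)}(16) − f^{(3)}(10)) = −1/720 · (6.00000 − 6.00000) = 0.00000.

S_2 ≈ 16471.0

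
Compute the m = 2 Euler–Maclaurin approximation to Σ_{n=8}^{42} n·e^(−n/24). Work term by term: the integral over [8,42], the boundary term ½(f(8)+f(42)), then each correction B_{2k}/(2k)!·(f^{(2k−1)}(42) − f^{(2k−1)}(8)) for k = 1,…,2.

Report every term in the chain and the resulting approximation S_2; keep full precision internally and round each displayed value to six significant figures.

S_2 ≈ 281.503

Integral: ∫_8^42 x·e^(−x/24) dx = 275.038.
Endpoint term: (f(8) + f(42))/2 = (5.73225 + 7.29851)/2 = 6.51538.
Integral + boundary = 281.553.
k=1: B_{2}/(2)! × [f^{(1)}(42) − f^{(1)}(8)] = 1/12 × (-0.130330 − 0.477688) = -0.0506682.
Partial sum through k=1: 281.503.
k=2: B_{4}/(4)! × [f^{(3)}(42) − f^{(3)}(8)] = −1/720 × (0.000377114 − 0.00331727) = 4.08356e-06.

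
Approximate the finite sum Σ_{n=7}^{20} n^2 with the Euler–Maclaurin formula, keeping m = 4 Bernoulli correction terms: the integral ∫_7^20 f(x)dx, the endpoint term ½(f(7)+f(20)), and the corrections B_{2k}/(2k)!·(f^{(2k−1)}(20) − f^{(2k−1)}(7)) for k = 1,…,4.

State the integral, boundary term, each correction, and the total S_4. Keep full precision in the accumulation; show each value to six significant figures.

Integral: ∫_7^20 x^2 dx = 2552.33.
½[f(7) + f(20)] = ½[49.0000 + 400.000] = 224.500.
Running total after boundary: 2776.83.
k=1: B_{2}/(2)! × [f^{(1)}(20) − f^{(1)}(7)] = 1/12 × (40.0000 − 14.0000) = 2.16667.
Partial sum through k=1: 2779.00.
k=2: B_{4}/(4)! × [f^{(3)}(20) − f^{(3)}(7)] = −1/720 × (0.00000 − 0.00000) = 0.00000.
Partial sum through k=2: 2779.00.
k=3: B_{6}/(6)! × [f^{(5)}(20) − f^{(5)}(7)] = 1/30240 × (0.00000 − 0.00000) = 0.00000.
Partial sum through k=3: 2779.00.
k=4: B_{8}/(8)! × [f^{(7)}(20) − f^{(7)}(7)] = −1/1209600 × (0.00000 − 0.00000) = 0.00000.

S_4 ≈ 2779.00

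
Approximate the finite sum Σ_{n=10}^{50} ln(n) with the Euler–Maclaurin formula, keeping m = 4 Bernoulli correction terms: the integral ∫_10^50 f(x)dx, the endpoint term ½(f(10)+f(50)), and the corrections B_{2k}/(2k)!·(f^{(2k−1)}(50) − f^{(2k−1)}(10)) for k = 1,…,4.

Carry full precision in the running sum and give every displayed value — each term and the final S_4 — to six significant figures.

The integral term ∫_10^50 ln(x) dx = 132.575.
½[f(10) + f(50)] = ½[2.30259 + 3.91202] = 3.10730.
So far: 135.683.
k=1: B_{2}/(2)! × [f^{(1)}(50) − f^{(1)}(10)] = 1/12 × (0.0200000 − 0.100000) = -0.00666667.
After k=1: 135.676.
k=2: B_{4}/(4)! × [f^{(3)}(50) − f^{(3)}(10)] = −1/720 × (1.60000e-05 − 0.00200000) = 2.75556e-06.
After k=2: 135.676.
k=3: B_{6}/(6)! × [f^{(5)}(50) − f^{(5)}(10)] = 1/30240 × (7.68000e-08 − 0.000240000) = -7.93397e-09.
After k=3: 135.676.
k=4: B_{8}/(8)! × [f^{(7)}(50) − f^{(7)}(10)] = −1/1209600 × (9.21600e-10 − 7.20000e-05) = 5.95230e-11.

S_4 ≈ 135.676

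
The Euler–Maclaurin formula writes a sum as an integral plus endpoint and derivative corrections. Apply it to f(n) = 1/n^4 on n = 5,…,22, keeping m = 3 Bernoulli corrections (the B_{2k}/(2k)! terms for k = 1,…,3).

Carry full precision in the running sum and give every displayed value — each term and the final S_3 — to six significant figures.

S_3 ≈ 0.00354208

∫_5^22 1/x^4 dx evaluates to 0.00263536.
Boundary: ½(f(5) + f(22)) = ½(0.00160000 + 4.26883e-06) = 0.000802134.
Running total after boundary: 0.00343750.
Order-1 term: 1/12 · (-7.76152e-07 − (-0.00128000)) = 0.000106602.
Running total after k=1: 0.00354410.
Order-2 term: −1/720 · (-4.81086e-08 − (-0.00153600)) = -2.13327e-06.
Running total after k=2: 0.00354197.
Order-3 term: 1/30240 · (-5.56628e-09 − (-0.00344064)) = 1.13778e-07.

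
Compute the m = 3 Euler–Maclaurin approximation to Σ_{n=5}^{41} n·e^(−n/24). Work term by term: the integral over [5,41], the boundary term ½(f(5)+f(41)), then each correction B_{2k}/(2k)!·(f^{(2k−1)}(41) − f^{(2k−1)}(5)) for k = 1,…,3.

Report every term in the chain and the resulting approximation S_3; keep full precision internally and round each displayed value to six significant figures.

S_3 ≈ 288.166

The integral term ∫_5^41 x·e^(−x/24) dx = 282.486.
Boundary: ½(f(5) + f(41)) = ½(4.05968 + 7.42787) = 5.74377.
Integral + boundary = 288.230.
Order-1 term: 1/12 · (-0.128327 − 0.642783) = -0.0642592.
Partial sum through k=1: 288.166.
Order-2 term: −1/720 · (0.000406264 − 0.00393517) = 4.90125e-06.
Partial sum through k=2: 288.166.
Order-3 term: 1/30240 · (1.79743e-06 − 1.17264e-05) = -3.28338e-10.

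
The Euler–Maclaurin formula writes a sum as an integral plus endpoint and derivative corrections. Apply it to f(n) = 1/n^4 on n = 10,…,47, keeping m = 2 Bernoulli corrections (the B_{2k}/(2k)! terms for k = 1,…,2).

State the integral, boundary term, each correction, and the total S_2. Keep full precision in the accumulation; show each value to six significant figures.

The integral term ∫_10^47 1/x^4 dx = 0.000330123.
½[f(10) + f(47)] = ½[0.000100000 + 2.04931e-07] = 5.01025e-05.
So far: 0.000380225.
Correction k=1: B_{2}/2! · (f^{(1)}(47) − f^{(1)}(10)) = 1/12 · (-1.74410e-08 − (-4.00000e-05)) = 3.33188e-06.
Partial sum through k=1: 0.000383557.
Correction k=2: B_{4}/4! · (f^{(3)}(47) − f^{(3)}(10)) = −1/720 · (-2.36862e-10 − (-1.20000e-05)) = -1.66663e-08.

S_2 ≈ 0.000383540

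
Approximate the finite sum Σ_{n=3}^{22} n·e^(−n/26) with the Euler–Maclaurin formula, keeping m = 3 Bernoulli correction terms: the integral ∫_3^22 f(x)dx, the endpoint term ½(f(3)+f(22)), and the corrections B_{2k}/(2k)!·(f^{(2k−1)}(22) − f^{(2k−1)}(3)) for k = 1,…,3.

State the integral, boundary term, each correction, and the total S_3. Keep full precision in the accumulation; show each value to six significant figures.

Integral: ∫_3^22 x·e^(−x/26) dx = 136.362.
½[f(3) + f(22)] = ½[2.67307 + 9.43936] = 6.05622.
Integral + boundary = 142.418.
Order-1 term: 1/12 · (0.0660095 − 0.788213) = -0.0601836.
Running total after k=1: 142.358.
Order-2 term: −1/720 · (0.00136706 − 0.00380216) = 3.38208e-06.
Running total after k=2: 142.358.
Order-3 term: 1/30240 · (3.90011e-06 − 9.52415e-06) = -1.85980e-10.

S_3 ≈ 142.358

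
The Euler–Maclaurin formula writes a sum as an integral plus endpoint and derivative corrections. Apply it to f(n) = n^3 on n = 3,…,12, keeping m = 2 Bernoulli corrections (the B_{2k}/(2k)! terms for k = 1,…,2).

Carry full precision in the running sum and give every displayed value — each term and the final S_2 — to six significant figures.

S_2 ≈ 6075.00

The integral term ∫_3^12 x^3 dx = 5163.75.
Endpoint term: (f(3) + f(12))/2 = (27.0000 + 1728.00)/2 = 877.500.
Running total after boundary: 6041.25.
Order-1 term: 1/12 · (432.000 − 27.0000) = 33.7500.
Partial sum through k=1: 6075.00.
Order-2 term: −1/720 · (6.00000 − 6.00000) = 0.00000.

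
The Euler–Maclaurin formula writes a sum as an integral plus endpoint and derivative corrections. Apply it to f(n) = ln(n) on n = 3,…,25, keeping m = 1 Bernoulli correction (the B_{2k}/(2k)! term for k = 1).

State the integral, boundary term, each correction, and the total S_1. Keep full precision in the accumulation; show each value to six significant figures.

∫_3^25 ln(x) dx evaluates to 55.1761.
Boundary: ½(f(3) + f(25)) = ½(1.09861 + 3.21888) = 2.15874.
So far: 57.3348.
Correction k=1: B_{2}/2! · (f^{(1)}(25) − f^{(1)}(3)) = 1/12 · (0.0400000 − 0.333333) = -0.0244444.

S_1 ≈ 57.3104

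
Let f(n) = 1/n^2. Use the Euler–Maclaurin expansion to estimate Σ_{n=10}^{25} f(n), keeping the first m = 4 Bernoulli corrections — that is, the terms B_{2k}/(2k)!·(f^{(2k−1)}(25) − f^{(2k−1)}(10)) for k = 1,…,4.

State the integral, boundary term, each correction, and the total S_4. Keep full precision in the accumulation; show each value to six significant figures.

S_4 ≈ 0.0659557

Integral: ∫_10^25 1/x^2 dx = 0.0600000.
Boundary: ½(f(10) + f(25)) = ½(0.0100000 + 0.00160000) = 0.00580000.
Running total after boundary: 0.0658000.
Order-1 term: 1/12 · (-0.000128000 − (-0.00200000)) = 0.000156000.
Running total after k=1: 0.0659560.
Order-2 term: −1/720 · (-2.45760e-06 − (-0.000240000)) = -3.29920e-07.
Running total after k=2: 0.0659557.
Order-3 term: 1/30240 · (-1.17965e-07 − (-7.20000e-05)) = 2.37705e-09.
Running total after k=3: 0.0659557.
Order-4 term: −1/1209600 · (-1.05696e-08 − (-4.03200e-05)) = -3.33246e-11.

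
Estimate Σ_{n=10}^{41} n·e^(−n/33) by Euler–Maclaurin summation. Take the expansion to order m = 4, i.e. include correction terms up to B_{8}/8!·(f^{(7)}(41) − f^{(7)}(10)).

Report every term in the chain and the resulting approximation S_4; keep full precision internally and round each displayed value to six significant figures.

S_4 ≈ 352.637

Integral: ∫_10^41 x·e^(−x/33) dx = 343.075.
Endpoint term: (f(10) + f(41))/2 = (7.38577 + 11.8360)/2 = 9.61090.
Integral + boundary = 352.686.
Order-1 term: 1/12 · (-0.0699839 − 0.514766) = -0.0487291.
Partial sum through k=1: 352.637.
Order-2 term: −1/720 · (0.000465917 − 0.00182913) = 1.89335e-06.
Partial sum through k=2: 352.637.
Order-3 term: 1/30240 · (9.14690e-07 − 2.92521e-06) = -6.64856e-11.
Partial sum through k=3: 352.637.
Order-4 term: −1/1209600 · (1.28700e-09 − 3.82993e-09) = 2.10229e-15.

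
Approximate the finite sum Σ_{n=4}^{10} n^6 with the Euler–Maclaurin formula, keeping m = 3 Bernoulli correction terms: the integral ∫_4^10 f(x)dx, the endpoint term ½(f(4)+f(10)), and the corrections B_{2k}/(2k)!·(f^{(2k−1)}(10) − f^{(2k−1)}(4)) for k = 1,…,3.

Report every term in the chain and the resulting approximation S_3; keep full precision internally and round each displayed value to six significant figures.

∫_4^10 x^6 dx evaluates to 1.42623e+06.
½[f(4) + f(10)] = ½[4096.00 + 1.00000e+06] = 502048.
So far: 1.92828e+06.
k=1: B_{2}/(2)! × [f^{(1)}(10) − f^{(1)}(4)] = 1/12 × (600000 − 6144.00) = 49488.0.
Partial sum through k=1: 1.97777e+06.
k=2: B_{4}/(4)! × [f^{(3)}(10) − f^{(3)}(4)] = −1/720 × (120000 − 7680.00) = -156.000.
Partial sum through k=2: 1.97761e+06.
k=3: B_{6}/(6)! × [f^{(5)}(10) − f^{(5)}(4)] = 1/30240 × (7200.00 − 2880.00) = 0.142857.

S_3 ≈ 1.97761e+06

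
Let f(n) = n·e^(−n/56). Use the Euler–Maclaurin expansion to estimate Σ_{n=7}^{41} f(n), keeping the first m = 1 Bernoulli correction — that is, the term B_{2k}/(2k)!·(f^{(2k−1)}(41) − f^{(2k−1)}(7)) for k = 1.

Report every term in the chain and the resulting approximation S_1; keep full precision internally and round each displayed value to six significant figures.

S_1 ≈ 514.216

The integral term ∫_7^41 x·e^(−x/56) dx = 501.323.
½[f(7) + f(41)] = ½[6.17748 + 19.7160] = 12.9467.
So far: 514.270.
Correction k=1: B_{2}/2! · (f^{(1)}(41) − f^{(1)}(7)) = 1/12 · (0.128806 − 0.772185) = -0.0536149.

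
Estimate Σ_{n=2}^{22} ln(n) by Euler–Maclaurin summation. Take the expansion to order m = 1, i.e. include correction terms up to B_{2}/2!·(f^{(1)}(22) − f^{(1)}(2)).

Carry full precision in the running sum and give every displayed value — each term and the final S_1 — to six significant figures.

S_1 ≈ 48.4709

Integral: ∫_2^22 ln(x) dx = 46.6166.
½[f(2) + f(22)] = ½[0.693147 + 3.09104] = 1.89209.
So far: 48.5087.
Correction k=1: B_{2}/2! · (f^{(1)}(22) − f^{(1)}(2)) = 1/12 · (0.0454545 − 0.500000) = -0.0378788.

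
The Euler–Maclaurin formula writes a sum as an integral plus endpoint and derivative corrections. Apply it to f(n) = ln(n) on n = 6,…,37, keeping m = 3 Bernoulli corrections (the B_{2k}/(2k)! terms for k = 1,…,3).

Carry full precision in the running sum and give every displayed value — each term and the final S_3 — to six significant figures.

The integral term ∫_6^37 ln(x) dx = 91.8534.
½[f(6) + f(37)] = ½[1.79176 + 3.61092] = 2.70134.
Integral + boundary = 94.5547.
Order-1 term: 1/12 · (0.0270270 − 0.166667) = -0.0116366.
Partial sum through k=1: 94.5431.
Order-2 term: −1/720 · (3.94843e-05 − 0.00925926) = 1.28052e-05.
Partial sum through k=2: 94.5431.
Order-3 term: 1/30240 · (3.46101e-07 − 0.00308642) = -1.02053e-07.

S_3 ≈ 94.5431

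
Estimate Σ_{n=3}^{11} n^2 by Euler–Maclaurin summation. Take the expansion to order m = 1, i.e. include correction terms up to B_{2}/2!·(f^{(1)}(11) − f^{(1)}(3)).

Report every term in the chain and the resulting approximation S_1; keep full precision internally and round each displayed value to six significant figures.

∫_3^11 x^2 dx evaluates to 434.667.
Boundary: ½(f(3) + f(11)) = ½(9.00000 + 121.000) = 65.0000.
Running total after boundary: 499.667.
Order-1 term: 1/12 · (22.0000 − 6.00000) = 1.33333.

S_1 ≈ 501.000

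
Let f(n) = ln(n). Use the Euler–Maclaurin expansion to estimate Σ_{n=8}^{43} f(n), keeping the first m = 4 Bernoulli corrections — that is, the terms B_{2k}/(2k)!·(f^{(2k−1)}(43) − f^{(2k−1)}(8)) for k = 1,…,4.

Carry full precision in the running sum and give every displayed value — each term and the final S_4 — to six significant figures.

S_4 ≈ 113.008

Integral: ∫_8^43 ln(x) dx = 110.096.
Endpoint term: (f(8) + f(43))/2 = (2.07944 + 3.76120)/2 = 2.92032.
Running total after boundary: 113.016.
Correction k=1: B_{2}/2! · (f^{(1)}(43) − f^{(1)}(8)) = 1/12 · (0.0232558 − 0.125000) = -0.00847868.
Running total after k=1: 113.008.
Correction k=2: B_{4}/4! · (f^{(3)}(43) − f^{(3)}(8)) = −1/720 · (2.51550e-05 − 0.00390625) = 5.39041e-06.
Running total after k=2: 113.008.
Correction k=3: B_{6}/6! · (f^{(5)}(43) − f^{(5)}(8)) = 1/30240 · (1.63256e-07 − 0.000732422) = -2.42149e-08.
Running total after k=3: 113.008.
Correction k=4: B_{8}/8! · (f^{(7)}(43) − f^{(7)}(8)) = −1/1209600 · (2.64883e-09 − 0.000343323) = 2.83829e-10.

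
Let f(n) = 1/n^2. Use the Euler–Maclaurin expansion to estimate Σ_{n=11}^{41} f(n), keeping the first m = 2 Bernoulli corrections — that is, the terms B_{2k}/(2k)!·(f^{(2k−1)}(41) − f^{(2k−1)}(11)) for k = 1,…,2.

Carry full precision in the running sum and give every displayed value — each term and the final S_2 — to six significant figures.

∫_11^41 1/x^2 dx evaluates to 0.0665188.
½[f(11) + f(41)] = ½[0.00826446 + 0.000594884] = 0.00442967.
So far: 0.0709485.
Correction k=1: B_{2}/2! · (f^{(1)}(41) − f^{(1)}(11)) = 1/12 · (-2.90187e-05 − (-0.00150263)) = 0.000122801.
Running total after k=1: 0.0710713.
Correction k=2: B_{4}/4! · (f^{(3)}(41) − f^{(3)}(11)) = −1/720 · (-2.07153e-07 − (-0.000149021)) = -2.06686e-07.

S_2 ≈ 0.0710711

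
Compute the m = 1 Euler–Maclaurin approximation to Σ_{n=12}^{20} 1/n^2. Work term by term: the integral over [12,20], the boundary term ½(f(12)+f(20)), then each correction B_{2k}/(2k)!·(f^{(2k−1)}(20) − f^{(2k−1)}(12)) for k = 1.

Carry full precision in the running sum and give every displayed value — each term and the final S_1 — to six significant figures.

The integral term ∫_12^20 1/x^2 dx = 0.0333333.
½[f(12) + f(20)] = ½[0.00694444 + 0.00250000] = 0.00472222.
So far: 0.0380556.
k=1: B_{2}/(2)! × [f^{(1)}(20) − f^{(1)}(12)] = 1/12 × (-0.000250000 − (-0.00115741)) = 7.56173e-05.

S_1 ≈ 0.0381312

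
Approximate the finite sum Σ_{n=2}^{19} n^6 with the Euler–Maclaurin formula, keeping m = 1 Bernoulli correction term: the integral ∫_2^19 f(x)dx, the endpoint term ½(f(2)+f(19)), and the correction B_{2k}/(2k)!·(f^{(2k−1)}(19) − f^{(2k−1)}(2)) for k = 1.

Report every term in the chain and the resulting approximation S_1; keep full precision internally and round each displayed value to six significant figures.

S_1 ≈ 1.52457e+08

Integral: ∫_2^19 x^6 dx = 1.27696e+08.
Endpoint term: (f(2) + f(19))/2 = (64.0000 + 4.70459e+07)/2 = 2.35230e+07.
Running total after boundary: 1.51219e+08.
Order-1 term: 1/12 · (1.48566e+07 − 192.000) = 1.23803e+06.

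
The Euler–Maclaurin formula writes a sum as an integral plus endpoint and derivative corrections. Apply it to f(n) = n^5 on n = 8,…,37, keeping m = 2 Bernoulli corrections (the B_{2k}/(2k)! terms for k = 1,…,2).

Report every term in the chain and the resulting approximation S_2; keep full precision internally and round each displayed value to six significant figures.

Integral: ∫_8^37 x^5 dx = 4.27577e+08.
Boundary: ½(f(8) + f(37)) = ½(32768.0 + 6.93440e+07) = 3.46884e+07.
So far: 4.62266e+08.
k=1: B_{2}/(2)! × [f^{(1)}(37) − f^{(1)}(8)] = 1/12 × (9.37080e+06 − 20480.0) = 779194.
After k=1: 4.63045e+08.
k=2: B_{4}/(4)! × [f^{(3)}(37) − f^{(3)}(8)] = −1/720 × (82140.0 − 3840.00) = -108.750.

S_2 ≈ 4.63045e+08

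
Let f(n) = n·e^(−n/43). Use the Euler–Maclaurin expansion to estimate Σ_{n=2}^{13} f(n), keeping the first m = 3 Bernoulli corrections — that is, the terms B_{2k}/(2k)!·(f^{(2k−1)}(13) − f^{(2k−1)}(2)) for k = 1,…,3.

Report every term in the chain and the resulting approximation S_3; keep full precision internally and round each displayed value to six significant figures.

∫_2^13 x·e^(−x/43) dx evaluates to 67.3144.
Boundary: ½(f(2) + f(13)) = ½(1.90911 + 9.60827) = 5.75869.
So far: 73.0731.
Correction k=1: B_{2}/2! · (f^{(1)}(13) − f^{(1)}(2)) = 1/12 · (0.515649 − 0.910156) = -0.0328755.
Partial sum through k=1: 73.0402.
Correction k=2: B_{4}/4! · (f^{(3)}(13) − f^{(3)}(2)) = −1/720 · (0.00107834 − 0.00152475) = 6.20019e-07.
Partial sum through k=2: 73.0402.
Correction k=3: B_{6}/6! · (f^{(5)}(13) − f^{(5)}(2)) = 1/30240 · (1.01557e-06 − 1.38305e-06) = -1.21520e-11.

S_3 ≈ 73.0402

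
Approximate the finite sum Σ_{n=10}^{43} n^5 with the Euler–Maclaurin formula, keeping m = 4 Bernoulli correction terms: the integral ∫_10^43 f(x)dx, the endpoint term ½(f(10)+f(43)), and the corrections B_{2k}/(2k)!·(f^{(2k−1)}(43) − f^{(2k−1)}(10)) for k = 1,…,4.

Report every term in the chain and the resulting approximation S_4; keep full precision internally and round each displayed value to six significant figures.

S_4 ≈ 1.12837e+09

∫_10^43 x^5 dx evaluates to 1.05339e+09.
Boundary: ½(f(10) + f(43)) = ½(100000 + 1.47008e+08) = 7.35542e+07.
So far: 1.12695e+09.
k=1: B_{2}/(2)! × [f^{(1)}(43) − f^{(1)}(10)] = 1/12 × (1.70940e+07 − 50000.0) = 1.42033e+06.
Partial sum through k=1: 1.12837e+09.
k=2: B_{4}/(4)! × [f^{(3)}(43) − f^{(3)}(10)] = −1/720 × (110940 − 6000.00) = -145.750.
Partial sum through k=2: 1.12837e+09.
k=3: B_{6}/(6)! × [f^{(5)}(43) − f^{(5)}(10)] = 1/30240 × (120.000 − 120.000) = 0.00000.
Partial sum through k=3: 1.12837e+09.
k=4: B_{8}/(8)! × [f^{(7)}(43) − f^{(7)}(10)] = −1/1209600 × (0.00000 − 0.00000) = 0.00000.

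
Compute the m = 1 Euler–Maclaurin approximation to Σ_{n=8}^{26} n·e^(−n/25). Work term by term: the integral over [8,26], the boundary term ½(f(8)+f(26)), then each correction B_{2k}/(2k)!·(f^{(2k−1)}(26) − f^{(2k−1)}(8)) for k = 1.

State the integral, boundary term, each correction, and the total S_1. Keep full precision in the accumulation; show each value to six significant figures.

The integral term ∫_8^26 x·e^(−x/25) dx = 148.418.
Endpoint term: (f(8) + f(26))/2 = (5.80919 + 9.18982)/2 = 7.49951.
Integral + boundary = 155.918.
Correction k=1: B_{2}/2! · (f^{(1)}(26) − f^{(1)}(8)) = 1/12 · (-0.0141382 − 0.493781) = -0.0423266.

S_1 ≈ 155.875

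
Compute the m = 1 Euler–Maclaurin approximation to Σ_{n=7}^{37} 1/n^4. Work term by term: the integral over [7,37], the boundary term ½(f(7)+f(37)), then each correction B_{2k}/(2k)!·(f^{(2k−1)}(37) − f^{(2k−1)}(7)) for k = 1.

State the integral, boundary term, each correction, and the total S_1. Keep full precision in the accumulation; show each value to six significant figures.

S_1 ≈ 0.00119358

The integral term ∫_7^37 1/x^4 dx = 0.000965237.
Boundary: ½(f(7) + f(37)) = ½(0.000416493 + 5.33572e-07) = 0.000208513.
So far: 0.00117375.
Correction k=1: B_{2}/2! · (f^{(1)}(37) − f^{(1)}(7)) = 1/12 · (-5.76835e-08 − (-0.000237996)) = 1.98282e-05.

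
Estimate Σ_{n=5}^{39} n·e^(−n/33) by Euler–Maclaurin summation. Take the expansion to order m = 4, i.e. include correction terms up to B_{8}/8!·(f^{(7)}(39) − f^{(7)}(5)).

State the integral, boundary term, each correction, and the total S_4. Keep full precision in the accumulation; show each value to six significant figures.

S_4 ≈ 356.990

Integral: ∫_5^39 x·e^(−x/33) dx = 348.926.
½[f(5) + f(39)] = ½[4.29702 + 11.9621] = 8.12956.
Integral + boundary = 357.055.
k=1: B_{2}/(2)! × [f^{(1)}(39) − f^{(1)}(5)] = 1/12 × (-0.0557674 − 0.729192) = -0.0654133.
Running total after k=1: 356.990.
k=2: B_{4}/(4)! × [f^{(3)}(39) − f^{(3)}(5)] = −1/720 × (0.000512097 − 0.00224794) = 2.41089e-06.
Running total after k=2: 356.990.
k=3: B_{6}/(6)! × [f^{(5)}(39) − f^{(5)}(5)] = 1/30240 × (9.87515e-07 − 3.51357e-06) = -8.35334e-11.
Running total after k=3: 356.990.
k=4: B_{8}/(8)! × [f^{(7)}(39) − f^{(7)}(5)] = −1/1209600 × (1.38180e-09 − 4.55731e-09) = 2.62525e-15.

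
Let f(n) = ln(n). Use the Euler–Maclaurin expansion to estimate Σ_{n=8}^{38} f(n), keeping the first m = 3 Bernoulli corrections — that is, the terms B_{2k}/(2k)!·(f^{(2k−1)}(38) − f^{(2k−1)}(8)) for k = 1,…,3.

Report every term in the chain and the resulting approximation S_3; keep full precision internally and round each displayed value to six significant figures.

S_3 ≈ 94.4430

∫_8^38 ln(x) dx evaluates to 91.5927.
Boundary: ½(f(8) + f(38)) = ½(2.07944 + 3.63759) = 2.85851.
Integral + boundary = 94.4513.
k=1: B_{2}/(2)! × [f^{(1)}(38) − f^{(1)}(8)] = 1/12 × (0.0263158 − 0.125000) = -0.00822368.
Partial sum through k=1: 94.4430.
k=2: B_{4}/(4)! × [f^{(3)}(38) − f^{(3)}(8)] = −1/720 × (3.64485e-05 − 0.00390625) = 5.37472e-06.
Partial sum through k=2: 94.4430.
k=3: B_{6}/(6)! × [f^{(5)}(38) − f^{(5)}(8)] = 1/30240 × (3.02896e-07 − 0.000732422) = -2.42103e-08.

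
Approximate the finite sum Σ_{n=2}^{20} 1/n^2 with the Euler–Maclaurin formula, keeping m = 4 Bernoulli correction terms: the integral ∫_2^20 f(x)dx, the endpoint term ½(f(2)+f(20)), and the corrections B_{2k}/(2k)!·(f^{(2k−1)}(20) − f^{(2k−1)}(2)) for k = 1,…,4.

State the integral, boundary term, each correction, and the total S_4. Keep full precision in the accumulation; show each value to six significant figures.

Integral: ∫_2^20 1/x^2 dx = 0.450000.
½[f(2) + f(20)] = ½[0.250000 + 0.00250000] = 0.126250.
Integral + boundary = 0.576250.
Correction k=1: B_{2}/2! · (f^{(1)}(20) − f^{(1)}(2)) = 1/12 · (-0.000250000 − (-0.250000)) = 0.0208125.
Running total after k=1: 0.597063.
Correction k=2: B_{4}/4! · (f^{(3)}(20) − f^{(3)}(2)) = −1/720 · (-7.50000e-06 − (-0.750000)) = -0.00104166.
Running total after k=2: 0.596021.
Correction k=3: B_{6}/6! · (f^{(5)}(20) − f^{(5)}(2)) = 1/30240 · (-5.62500e-07 − (-5.62500)) = 0.000186012.
Running total after k=3: 0.596207.
Correction k=4: B_{8}/8! · (f^{(7)}(20) − f^{(7)}(2)) = −1/1209600 · (-7.87500e-08 − (-78.7500)) = -6.51042e-05.

S_4 ≈ 0.596142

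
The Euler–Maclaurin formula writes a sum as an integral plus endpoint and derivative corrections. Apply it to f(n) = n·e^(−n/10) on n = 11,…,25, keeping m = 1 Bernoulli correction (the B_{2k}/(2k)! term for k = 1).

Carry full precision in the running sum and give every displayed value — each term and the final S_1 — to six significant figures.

S_1 ≈ 44.0225

Integral: ∫_11^25 x·e^(−x/10) dx = 41.1732.
Boundary: ½(f(11) + f(25)) = ½(3.66158 + 2.05212) = 2.85685.
So far: 44.0300.
k=1: B_{2}/(2)! × [f^{(1)}(25) − f^{(1)}(11)] = 1/12 × (-0.123127 − (-0.0332871)) = -0.00748670.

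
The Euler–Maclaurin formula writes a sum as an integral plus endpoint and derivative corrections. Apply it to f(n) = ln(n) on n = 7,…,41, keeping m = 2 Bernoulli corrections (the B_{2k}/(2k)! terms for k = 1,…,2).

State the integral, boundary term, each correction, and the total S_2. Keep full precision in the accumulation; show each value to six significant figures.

The integral term ∫_7^41 ln(x) dx = 104.635.
Boundary: ½(f(7) + f(41)) = ½(1.94591 + 3.71357) = 2.82974.
So far: 107.465.
Order-1 term: 1/12 · (0.0243902 − 0.142857) = -0.00987224.
After k=1: 107.455.
Order-2 term: −1/720 · (2.90187e-05 − 0.00583090) = 8.05817e-06.

S_2 ≈ 107.455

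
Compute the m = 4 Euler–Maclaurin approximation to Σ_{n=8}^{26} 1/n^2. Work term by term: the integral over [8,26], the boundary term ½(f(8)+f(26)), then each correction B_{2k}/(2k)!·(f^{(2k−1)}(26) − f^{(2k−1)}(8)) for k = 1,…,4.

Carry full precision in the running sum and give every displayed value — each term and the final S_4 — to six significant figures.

The integral term ∫_8^26 1/x^2 dx = 0.0865385.
Boundary: ½(f(8) + f(26)) = ½(0.0156250 + 0.00147929) = 0.00855214.
Running total after boundary: 0.0950906.
Correction k=1: B_{2}/2! · (f^{(1)}(26) − f^{(1)}(8)) = 1/12 · (-0.000113792 − (-0.00390625)) = 0.000316038.
Running total after k=1: 0.0954066.
Correction k=2: B_{4}/4! · (f^{(3)}(26) − f^{(3)}(8)) = −1/720 · (-2.01997e-06 − (-0.000732422)) = -1.01445e-06.
Running total after k=2: 0.0954056.
Correction k=3: B_{6}/6! · (f^{(5)}(26) − f^{(5)}(8)) = 1/30240 · (-8.96436e-08 − (-0.000343323)) = 1.13503e-08.
Running total after k=3: 0.0954056.
Correction k=4: B_{8}/8! · (f^{(7)}(26) − f^{(7)}(8)) = −1/1209600 · (-7.42609e-09 − (-0.000300407)) = -2.48347e-10.

S_4 ≈ 0.0954056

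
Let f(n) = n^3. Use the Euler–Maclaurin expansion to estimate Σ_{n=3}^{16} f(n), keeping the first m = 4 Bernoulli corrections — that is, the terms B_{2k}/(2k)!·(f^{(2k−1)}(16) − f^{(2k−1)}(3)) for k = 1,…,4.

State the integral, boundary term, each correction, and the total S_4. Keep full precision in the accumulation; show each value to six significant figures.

S_4 ≈ 18487.0

∫_3^16 x^3 dx evaluates to 16363.8.
Endpoint term: (f(3) + f(16))/2 = (27.0000 + 4096.00)/2 = 2061.50.
Running total after boundary: 18425.2.
Correction k=1: B_{2}/2! · (f^{(1)}(16) − f^{(1)}(3)) = 1/12 · (768.000 − 27.0000) = 61.7500.
Partial sum through k=1: 18487.0.
Correction k=2: B_{4}/4! · (f^{(3)}(16) − f^{(3)}(3)) = −1/720 · (6.00000 − 6.00000) = 0.00000.
Partial sum through k=2: 18487.0.
Correction k=3: B_{6}/6! · (f^{(5)}(16) − f^{(5)}(3)) = 1/30240 · (0.00000 − 0.00000) = 0.00000.
Partial sum through k=3: 18487.0.
Correction k=4: B_{8}/8! · (f^{(7)}(16) − f^{(7)}(3)) = −1/1209600 · (0.00000 − 0.00000) = 0.00000.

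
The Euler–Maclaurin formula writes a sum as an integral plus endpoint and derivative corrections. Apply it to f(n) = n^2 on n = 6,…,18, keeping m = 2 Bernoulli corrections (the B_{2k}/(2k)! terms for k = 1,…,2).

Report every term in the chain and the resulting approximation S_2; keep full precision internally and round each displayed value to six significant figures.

Integral: ∫_6^18 x^2 dx = 1872.00.
Boundary: ½(f(6) + f(18)) = ½(36.0000 + 324.000) = 180.000.
Integral + boundary = 2052.00.
Correction k=1: B_{2}/2! · (f^{(1)}(18) − f^{(1)}(6)) = 1/12 · (36.0000 − 12.0000) = 2.00000.
Partial sum through k=1: 2054.00.
Correction k=2: B_{4}/4! · (f^{(3)}(18) − f^{(3)}(6)) = −1/720 · (0.00000 − 0.00000) = 0.00000.

S_2 ≈ 2054.00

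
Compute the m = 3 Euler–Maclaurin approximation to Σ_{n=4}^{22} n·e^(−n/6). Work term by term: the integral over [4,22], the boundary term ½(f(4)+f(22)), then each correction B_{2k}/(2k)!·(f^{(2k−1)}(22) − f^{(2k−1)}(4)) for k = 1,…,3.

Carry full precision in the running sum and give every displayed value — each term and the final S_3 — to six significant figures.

Integral: ∫_4^22 x·e^(−x/6) dx = 26.5107.
Boundary: ½(f(4) + f(22)) = ½(2.05367 + 0.562354) = 1.30801.
So far: 27.8187.
Correction k=1: B_{2}/2! · (f^{(1)}(22) − f^{(1)}(4)) = 1/12 · (-0.0681641 − 0.171139) = -0.0199419.
Running total after k=1: 27.7988.
Correction k=2: B_{4}/4! · (f^{(3)}(22) − f^{(3)}(4)) = −1/720 · (-0.000473362 − 0.0332770) = 4.68756e-05.
Running total after k=2: 27.7988.
Correction k=3: B_{6}/6! · (f^{(5)}(22) − f^{(5)}(4)) = 1/30240 · (2.62979e-05 − 0.00171667) = -5.58986e-08.

S_3 ≈ 27.7988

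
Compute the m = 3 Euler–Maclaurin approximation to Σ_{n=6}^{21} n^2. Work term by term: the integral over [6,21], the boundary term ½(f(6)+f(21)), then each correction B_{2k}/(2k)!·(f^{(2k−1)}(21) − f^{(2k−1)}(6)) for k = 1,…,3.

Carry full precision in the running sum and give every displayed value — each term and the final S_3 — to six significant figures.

The integral term ∫_6^21 x^2 dx = 3015.00.
Endpoint term: (f(6) + f(21))/2 = (36.0000 + 441.000)/2 = 238.500.
Integral + boundary = 3253.50.
Order-1 term: 1/12 · (42.0000 − 12.0000) = 2.50000.
After k=1: 3256.00.
Order-2 term: −1/720 · (0.00000 − 0.00000) = 0.00000.
After k=2: 3256.00.
Order-3 term: 1/30240 · (0.00000 − 0.00000) = 0.00000.

S_3 ≈ 3256.00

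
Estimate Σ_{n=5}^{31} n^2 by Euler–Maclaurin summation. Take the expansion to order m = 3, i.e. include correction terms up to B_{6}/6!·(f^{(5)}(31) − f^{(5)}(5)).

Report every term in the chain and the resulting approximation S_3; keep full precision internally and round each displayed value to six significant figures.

S_3 ≈ 10386.0

The integral term ∫_5^31 x^2 dx = 9888.67.
Endpoint term: (f(5) + f(31))/2 = (25.0000 + 961.000)/2 = 493.000.
So far: 10381.7.
Order-1 term: 1/12 · (62.0000 − 10.0000) = 4.33333.
After k=1: 10386.0.
Order-2 term: −1/720 · (0.00000 − 0.00000) = 0.00000.
After k=2: 10386.0.
Order-3 term: 1/30240 · (0.00000 − 0.00000) = 0.00000.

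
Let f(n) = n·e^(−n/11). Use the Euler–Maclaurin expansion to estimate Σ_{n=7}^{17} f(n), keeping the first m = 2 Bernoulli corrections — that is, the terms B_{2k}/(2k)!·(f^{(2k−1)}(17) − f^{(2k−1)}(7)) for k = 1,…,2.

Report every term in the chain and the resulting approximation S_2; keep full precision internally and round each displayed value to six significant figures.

S_2 ≈ 42.7529

∫_7^17 x·e^(−x/11) dx evaluates to 39.1140.
Endpoint term: (f(7) + f(17))/2 = (3.70449 + 3.62465)/2 = 3.66457.
So far: 42.7786.
k=1: B_{2}/(2)! × [f^{(1)}(17) − f^{(1)}(7)] = 1/12 × (-0.116299 − 0.192441) = -0.0257284.
After k=1: 42.7529.
k=2: B_{4}/(4)! × [f^{(3)}(17) − f^{(3)}(7)] = −1/720 × (0.00256306 − 0.0103378) = 1.07982e-05.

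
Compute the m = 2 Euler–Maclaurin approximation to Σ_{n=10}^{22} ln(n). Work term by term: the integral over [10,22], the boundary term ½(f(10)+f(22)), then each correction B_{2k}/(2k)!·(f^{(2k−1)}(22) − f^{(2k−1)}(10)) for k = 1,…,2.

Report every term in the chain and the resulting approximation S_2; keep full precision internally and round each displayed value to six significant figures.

The integral term ∫_10^22 ln(x) dx = 32.9771.
½[f(10) + f(22)] = ½[2.30259 + 3.09104] = 2.69681.
So far: 35.6739.
Correction k=1: B_{2}/2! · (f^{(1)}(22) − f^{(1)}(10)) = 1/12 · (0.0454545 − 0.100000) = -0.00454545.
Partial sum through k=1: 35.6694.
Correction k=2: B_{4}/4! · (f^{(3)}(22) − f^{(3)}(10)) = −1/720 · (0.000187829 − 0.00200000) = 2.51690e-06.

S_2 ≈ 35.6694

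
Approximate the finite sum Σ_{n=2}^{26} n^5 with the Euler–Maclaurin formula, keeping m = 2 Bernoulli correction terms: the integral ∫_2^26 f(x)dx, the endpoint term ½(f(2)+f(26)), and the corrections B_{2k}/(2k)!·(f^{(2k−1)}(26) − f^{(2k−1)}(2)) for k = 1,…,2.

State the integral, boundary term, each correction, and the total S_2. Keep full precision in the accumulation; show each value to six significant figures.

The integral term ∫_2^26 x^5 dx = 5.14860e+07.
Endpoint term: (f(2) + f(26))/2 = (32.0000 + 1.18814e+07)/2 = 5.94070e+06.
Running total after boundary: 5.74267e+07.
Correction k=1: B_{2}/2! · (f^{(1)}(26) − f^{(1)}(2)) = 1/12 · (2.28488e+06 − 80.0000) = 190400.
After k=1: 5.76171e+07.
Correction k=2: B_{4}/4! · (f^{(3)}(26) − f^{(3)}(2)) = −1/720 · (40560.0 − 240.000) = -56.0000.

S_2 ≈ 5.76170e+07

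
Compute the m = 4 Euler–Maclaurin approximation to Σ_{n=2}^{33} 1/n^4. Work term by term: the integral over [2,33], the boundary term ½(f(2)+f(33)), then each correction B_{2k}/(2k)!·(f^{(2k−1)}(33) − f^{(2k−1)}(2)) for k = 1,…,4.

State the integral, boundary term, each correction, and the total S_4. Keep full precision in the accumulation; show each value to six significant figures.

S_4 ≈ 0.0822123

The integral term ∫_2^33 1/x^4 dx = 0.0416574.
Endpoint term: (f(2) + f(33))/2 = (0.0625000 + 8.43226e-07)/2 = 0.0312504.
So far: 0.0729078.
Correction k=1: B_{2}/2! · (f^{(1)}(33) − f^{(1)}(2)) = 1/12 · (-1.02209e-07 − (-0.125000)) = 0.0104167.
Running total after k=1: 0.0833245.
Correction k=2: B_{4}/4! · (f^{(3)}(33) − f^{(3)}(2)) = −1/720 · (-2.81568e-09 − (-0.937500)) = -0.00130208.
Running total after k=2: 0.0820224.
Correction k=3: B_{6}/6! · (f^{(5)}(33) − f^{(5)}(2)) = 1/30240 · (-1.44792e-10 − (-13.1250)) = 0.000434028.
Running total after k=3: 0.0824564.
Correction k=4: B_{8}/8! · (f^{(7)}(33) − f^{(7)}(2)) = −1/1209600 · (-1.19663e-11 − (-295.312)) = -0.000244141.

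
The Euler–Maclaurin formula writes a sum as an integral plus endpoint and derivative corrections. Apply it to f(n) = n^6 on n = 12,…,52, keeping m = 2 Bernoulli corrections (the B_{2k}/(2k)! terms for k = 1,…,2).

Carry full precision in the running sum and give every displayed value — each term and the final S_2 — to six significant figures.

The integral term ∫_12^52 x^6 dx = 1.46862e+11.
Endpoint term: (f(12) + f(52))/2 = (2.98598e+06 + 1.97706e+10)/2 = 9.88680e+09.
Running total after boundary: 1.56749e+11.
Order-1 term: 1/12 · (2.28122e+09 − 1.49299e+06) = 1.89978e+08.
Running total after k=1: 1.56939e+11.
Order-2 term: −1/720 · (1.68730e+07 − 207360) = -23146.7.

S_2 ≈ 1.56939e+11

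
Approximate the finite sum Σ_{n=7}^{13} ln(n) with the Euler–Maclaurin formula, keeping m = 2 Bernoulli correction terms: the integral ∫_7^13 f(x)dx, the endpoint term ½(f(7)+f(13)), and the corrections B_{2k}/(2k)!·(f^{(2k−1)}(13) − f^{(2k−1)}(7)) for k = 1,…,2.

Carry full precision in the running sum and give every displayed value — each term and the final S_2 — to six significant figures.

Integral: ∫_7^13 ln(x) dx = 13.7230.
½[f(7) + f(13)] = ½[1.94591 + 2.56495] = 2.25543.
So far: 15.9784.
Correction k=1: B_{2}/2! · (f^{(1)}(13) − f^{(1)}(7)) = 1/12 · (0.0769231 − 0.142857) = -0.00549451.
Running total after k=1: 15.9729.
Correction k=2: B_{4}/4! · (f^{(3)}(13) − f^{(3)}(7)) = −1/720 · (0.000910332 − 0.00583090) = 6.83413e-06.

S_2 ≈ 15.9729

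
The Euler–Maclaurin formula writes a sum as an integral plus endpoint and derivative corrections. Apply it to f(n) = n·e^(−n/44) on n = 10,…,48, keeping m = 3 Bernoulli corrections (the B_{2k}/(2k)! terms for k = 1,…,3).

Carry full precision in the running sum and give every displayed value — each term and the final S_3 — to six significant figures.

Integral: ∫_10^48 x·e^(−x/44) dx = 533.200.
Boundary: ½(f(10) + f(48)) = ½(7.96703 + 16.1237) = 12.0454.
Integral + boundary = 545.245.
Correction k=1: B_{2}/2! · (f^{(1)}(48) − f^{(1)}(10)) = 1/12 · (-0.0305374 − 0.615634) = -0.0538477.
Partial sum through k=1: 545.191.
Correction k=2: B_{4}/4! · (f^{(3)}(48) − f^{(3)}(10)) = −1/720 · (0.000331242 − 0.00114103) = 1.12471e-06.
Partial sum through k=2: 545.191.
Correction k=3: B_{6}/6! · (f^{(5)}(48) − f^{(5)}(10)) = 1/30240 · (3.50340e-07 − 1.01450e-06) = -2.19630e-11.

S_3 ≈ 545.191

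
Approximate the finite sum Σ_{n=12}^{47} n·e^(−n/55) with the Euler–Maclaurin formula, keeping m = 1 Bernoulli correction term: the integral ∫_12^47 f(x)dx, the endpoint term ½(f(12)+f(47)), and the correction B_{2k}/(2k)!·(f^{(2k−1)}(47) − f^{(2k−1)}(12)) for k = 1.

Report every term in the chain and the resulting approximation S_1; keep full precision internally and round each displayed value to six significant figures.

Integral: ∫_12^47 x·e^(−x/55) dx = 575.740.
Endpoint term: (f(12) + f(47))/2 = (9.64775 + 19.9974)/2 = 14.8226.
So far: 590.563.
k=1: B_{2}/(2)! × [f^{(1)}(47) − f^{(1)}(12)] = 1/12 × (0.0618875 − 0.628566) = -0.0472232.

S_1 ≈ 590.515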